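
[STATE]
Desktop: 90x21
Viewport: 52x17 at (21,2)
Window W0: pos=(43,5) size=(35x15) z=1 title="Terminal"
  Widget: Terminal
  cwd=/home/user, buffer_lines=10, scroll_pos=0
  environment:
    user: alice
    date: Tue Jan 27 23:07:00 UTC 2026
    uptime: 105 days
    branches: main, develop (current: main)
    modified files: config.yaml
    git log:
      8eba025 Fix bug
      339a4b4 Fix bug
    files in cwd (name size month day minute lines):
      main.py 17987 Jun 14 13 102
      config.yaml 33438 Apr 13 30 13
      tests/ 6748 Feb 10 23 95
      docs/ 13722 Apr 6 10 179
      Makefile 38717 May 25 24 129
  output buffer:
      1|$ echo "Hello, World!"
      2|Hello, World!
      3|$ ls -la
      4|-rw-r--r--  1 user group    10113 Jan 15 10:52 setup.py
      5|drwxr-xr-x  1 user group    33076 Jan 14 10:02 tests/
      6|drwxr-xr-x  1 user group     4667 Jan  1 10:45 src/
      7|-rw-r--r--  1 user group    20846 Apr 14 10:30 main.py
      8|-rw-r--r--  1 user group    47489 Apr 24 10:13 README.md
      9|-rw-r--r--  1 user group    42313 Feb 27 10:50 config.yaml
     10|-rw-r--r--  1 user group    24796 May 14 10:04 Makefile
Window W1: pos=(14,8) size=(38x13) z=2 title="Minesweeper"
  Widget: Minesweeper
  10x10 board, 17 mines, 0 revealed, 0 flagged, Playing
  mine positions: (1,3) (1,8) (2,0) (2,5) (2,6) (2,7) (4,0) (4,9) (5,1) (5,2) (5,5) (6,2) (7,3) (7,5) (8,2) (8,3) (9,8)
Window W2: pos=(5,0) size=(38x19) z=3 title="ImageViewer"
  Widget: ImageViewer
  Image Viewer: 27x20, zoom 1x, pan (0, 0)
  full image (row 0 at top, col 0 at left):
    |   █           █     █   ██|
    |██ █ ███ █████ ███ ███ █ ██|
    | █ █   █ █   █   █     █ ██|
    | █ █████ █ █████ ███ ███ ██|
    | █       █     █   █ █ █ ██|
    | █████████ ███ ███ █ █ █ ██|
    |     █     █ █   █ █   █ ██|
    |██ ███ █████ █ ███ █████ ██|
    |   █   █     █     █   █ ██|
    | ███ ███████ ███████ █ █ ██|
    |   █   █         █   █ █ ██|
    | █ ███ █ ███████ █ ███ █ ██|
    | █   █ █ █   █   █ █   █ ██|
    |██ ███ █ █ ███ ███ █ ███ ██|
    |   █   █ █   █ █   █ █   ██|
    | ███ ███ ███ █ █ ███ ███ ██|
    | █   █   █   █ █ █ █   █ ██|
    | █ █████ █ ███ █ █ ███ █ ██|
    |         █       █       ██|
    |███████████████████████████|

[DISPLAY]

─────────────────────┨                              
█     █   ██         ┃                              
███ ███ █ ██         ┃                              
  █     █ ██         ┃┏━━━━━━━━━━━━━━━━━━━━━━━━━━━━━
█ ███ ███ ██         ┃┃ Terminal                    
█   █ █ █ ██         ┃┠─────────────────────────────
███ █ █ █ ██         ┃━━━━━━━━┓Hello, World!"       
  █ █   █ ██         ┃        ┃orld!                
███ █████ ██         ┃────────┨                     
    █   █ ██         ┃        ┃--  1 user group    1
█████ █ █ ██         ┃        ┃-x  1 user group    3
  █   █ █ ██         ┃        ┃-x  1 user group     
█ █ ███ █ ██         ┃        ┃--  1 user group    2
  █ █   █ ██         ┃        ┃--  1 user group    4
███ █ ███ ██         ┃        ┃--  1 user group    4
█   █ █   ██         ┃        ┃--  1 user group    2
━━━━━━━━━━━━━━━━━━━━━┛        ┃                     


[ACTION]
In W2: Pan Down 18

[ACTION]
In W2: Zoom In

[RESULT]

─────────────────────┨                              
█████████  ██████████┃                              
█████████  ██████████┃                              
█                  ██┃┏━━━━━━━━━━━━━━━━━━━━━━━━━━━━━
█                  ██┃┃ Terminal                    
█  ██████████████  ██┃┠─────────────────────────────
█  ██████████████  ██┃━━━━━━━━┓Hello, World!"       
█  ██      ██      ██┃        ┃orld!                
█  ██      ██      ██┃────────┨                     
█  ██  ██████  ██████┃        ┃--  1 user group    1
█  ██  ██████  ██████┃        ┃-x  1 user group    3
█  ██      ██  ██    ┃        ┃-x  1 user group     
█  ██      ██  ██    ┃        ┃--  1 user group    2
█  ██████  ██  ██  ██┃        ┃--  1 user group    4
█  ██████  ██  ██  ██┃        ┃--  1 user group    4
   ██      ██  ██  ██┃        ┃--  1 user group    2
━━━━━━━━━━━━━━━━━━━━━┛        ┃                     


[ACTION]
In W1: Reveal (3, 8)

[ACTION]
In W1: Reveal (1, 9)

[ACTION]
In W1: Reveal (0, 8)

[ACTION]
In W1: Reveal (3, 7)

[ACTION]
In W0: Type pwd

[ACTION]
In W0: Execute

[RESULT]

─────────────────────┨                              
█████████  ██████████┃                              
█████████  ██████████┃                              
█                  ██┃┏━━━━━━━━━━━━━━━━━━━━━━━━━━━━━
█                  ██┃┃ Terminal                    
█  ██████████████  ██┃┠─────────────────────────────
█  ██████████████  ██┃━━━━━━━━┓                     
█  ██      ██      ██┃        ┃--  1 user group    1
█  ██      ██      ██┃────────┨-x  1 user group    3
█  ██  ██████  ██████┃        ┃-x  1 user group     
█  ██  ██████  ██████┃        ┃--  1 user group    2
█  ██      ██  ██    ┃        ┃--  1 user group    4
█  ██      ██  ██    ┃        ┃--  1 user group    4
█  ██████  ██  ██  ██┃        ┃--  1 user group    2
█  ██████  ██  ██  ██┃        ┃                     
   ██      ██  ██  ██┃        ┃er                   
━━━━━━━━━━━━━━━━━━━━━┛        ┃                     


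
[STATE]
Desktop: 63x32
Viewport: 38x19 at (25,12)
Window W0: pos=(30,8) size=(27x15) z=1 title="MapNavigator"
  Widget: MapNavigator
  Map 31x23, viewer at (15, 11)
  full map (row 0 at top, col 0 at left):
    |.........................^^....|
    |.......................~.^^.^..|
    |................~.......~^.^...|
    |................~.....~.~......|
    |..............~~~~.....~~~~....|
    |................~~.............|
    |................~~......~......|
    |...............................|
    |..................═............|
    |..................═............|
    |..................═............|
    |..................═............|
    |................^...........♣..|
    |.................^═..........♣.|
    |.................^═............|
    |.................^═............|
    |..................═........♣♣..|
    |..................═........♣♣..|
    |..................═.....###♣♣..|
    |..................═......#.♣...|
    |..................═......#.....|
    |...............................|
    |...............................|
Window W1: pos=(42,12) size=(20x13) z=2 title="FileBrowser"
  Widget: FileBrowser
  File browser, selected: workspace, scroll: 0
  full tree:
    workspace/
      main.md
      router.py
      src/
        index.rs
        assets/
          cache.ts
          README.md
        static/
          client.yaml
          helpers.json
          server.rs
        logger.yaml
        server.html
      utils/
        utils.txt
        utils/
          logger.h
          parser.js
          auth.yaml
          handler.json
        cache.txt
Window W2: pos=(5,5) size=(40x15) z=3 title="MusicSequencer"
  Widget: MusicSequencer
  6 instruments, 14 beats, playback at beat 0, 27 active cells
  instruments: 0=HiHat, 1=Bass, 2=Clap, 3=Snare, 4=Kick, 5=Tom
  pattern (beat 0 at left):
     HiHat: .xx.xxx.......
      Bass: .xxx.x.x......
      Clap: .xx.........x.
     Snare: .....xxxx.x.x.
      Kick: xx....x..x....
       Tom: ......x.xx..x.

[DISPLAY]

·                  ┃━━━━━━━━━━━━━━━━┓ 
·                  ┃ileBrowser      ┃ 
·                  ┃────────────────┨ 
                   ┃[-] workspace/  ┃ 
                   ┃  main.md       ┃ 
                   ┃  router.py     ┃ 
                   ┃  [+] src/      ┃ 
━━━━━━━━━━━━━━━━━━━┛  [+] utils/    ┃ 
     ┃...........┃                  ┃ 
     ┃...........┃                  ┃ 
     ┗━━━━━━━━━━━┃                  ┃ 
                 ┃                  ┃ 
                 ┗━━━━━━━━━━━━━━━━━━┛ 
                                      
                                      
                                      
                                      
                                      
                                      


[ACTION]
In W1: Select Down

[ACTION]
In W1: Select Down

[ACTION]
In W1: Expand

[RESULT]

·                  ┃━━━━━━━━━━━━━━━━┓ 
·                  ┃ileBrowser      ┃ 
·                  ┃────────────────┨ 
                   ┃[-] workspace/  ┃ 
                   ┃  main.md       ┃ 
                   ┃> router.py     ┃ 
                   ┃  [+] src/      ┃ 
━━━━━━━━━━━━━━━━━━━┛  [+] utils/    ┃ 
     ┃...........┃                  ┃ 
     ┃...........┃                  ┃ 
     ┗━━━━━━━━━━━┃                  ┃ 
                 ┃                  ┃ 
                 ┗━━━━━━━━━━━━━━━━━━┛ 
                                      
                                      
                                      
                                      
                                      
                                      


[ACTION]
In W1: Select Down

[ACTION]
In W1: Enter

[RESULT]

·                  ┃━━━━━━━━━━━━━━━━┓ 
·                  ┃ileBrowser      ┃ 
·                  ┃────────────────┨ 
                   ┃[-] workspace/  ┃ 
                   ┃  main.md       ┃ 
                   ┃  router.py     ┃ 
                   ┃> [-] src/      ┃ 
━━━━━━━━━━━━━━━━━━━┛    index.rs    ┃ 
     ┃...........┃      [+] assets/ ┃ 
     ┃...........┃      [+] static/ ┃ 
     ┗━━━━━━━━━━━┃      logger.yaml ┃ 
                 ┃      server.html ┃ 
                 ┗━━━━━━━━━━━━━━━━━━┛ 
                                      
                                      
                                      
                                      
                                      
                                      


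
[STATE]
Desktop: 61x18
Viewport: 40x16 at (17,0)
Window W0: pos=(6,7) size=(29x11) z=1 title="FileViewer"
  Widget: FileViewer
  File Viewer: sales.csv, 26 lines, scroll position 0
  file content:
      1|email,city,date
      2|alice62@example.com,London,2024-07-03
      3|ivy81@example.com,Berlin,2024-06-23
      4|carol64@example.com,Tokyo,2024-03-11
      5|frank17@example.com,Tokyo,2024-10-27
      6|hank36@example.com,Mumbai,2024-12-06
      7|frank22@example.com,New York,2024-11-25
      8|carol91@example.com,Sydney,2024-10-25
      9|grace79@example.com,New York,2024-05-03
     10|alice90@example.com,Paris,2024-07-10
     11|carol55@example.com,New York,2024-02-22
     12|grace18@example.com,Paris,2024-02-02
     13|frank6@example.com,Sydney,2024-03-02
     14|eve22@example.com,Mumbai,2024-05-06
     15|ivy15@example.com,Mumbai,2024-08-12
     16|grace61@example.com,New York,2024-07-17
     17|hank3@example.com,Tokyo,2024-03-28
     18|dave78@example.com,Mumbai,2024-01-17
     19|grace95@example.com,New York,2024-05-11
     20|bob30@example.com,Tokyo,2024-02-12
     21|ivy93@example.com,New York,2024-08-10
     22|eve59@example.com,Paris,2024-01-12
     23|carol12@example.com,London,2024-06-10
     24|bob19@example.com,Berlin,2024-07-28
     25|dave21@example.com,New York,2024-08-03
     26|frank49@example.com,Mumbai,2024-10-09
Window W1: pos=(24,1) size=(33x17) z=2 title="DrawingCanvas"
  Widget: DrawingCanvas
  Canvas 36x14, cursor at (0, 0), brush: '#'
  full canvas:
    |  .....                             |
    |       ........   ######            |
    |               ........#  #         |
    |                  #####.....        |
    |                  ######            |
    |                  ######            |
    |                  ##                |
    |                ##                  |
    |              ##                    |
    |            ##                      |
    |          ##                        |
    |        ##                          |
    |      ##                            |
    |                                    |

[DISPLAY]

                                        
       ┏━━━━━━━━━━━━━━━━━━━━━━━━━━━━━━━┓
       ┃ DrawingCanvas                 ┃
       ┠───────────────────────────────┨
       ┃+ .....                        ┃
       ┃       ........   ######       ┃
       ┃               ........#  #    ┃
━━━━━━━┃                  #####.....   ┃
r      ┃                  ######       ┃
───────┃                  ######       ┃
,date  ┃                  ##           ┃
ample.c┃                ##             ┃
ple.com┃              ##               ┃
ample.c┃            ##                 ┃
ample.c┃          ##                   ┃
mple.co┃        ##                     ┃


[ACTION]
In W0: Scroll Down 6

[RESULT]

                                        
       ┏━━━━━━━━━━━━━━━━━━━━━━━━━━━━━━━┓
       ┃ DrawingCanvas                 ┃
       ┠───────────────────────────────┨
       ┃+ .....                        ┃
       ┃       ........   ######       ┃
       ┃               ........#  #    ┃
━━━━━━━┃                  #####.....   ┃
r      ┃                  ######       ┃
───────┃                  ######       ┃
ample.c┃                  ##           ┃
ample.c┃                ##             ┃
ample.c┃              ##               ┃
ample.c┃            ##                 ┃
ample.c┃          ##                   ┃
ample.c┃        ##                     ┃


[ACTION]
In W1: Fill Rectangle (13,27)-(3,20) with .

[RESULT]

                                        
       ┏━━━━━━━━━━━━━━━━━━━━━━━━━━━━━━━┓
       ┃ DrawingCanvas                 ┃
       ┠───────────────────────────────┨
       ┃+ .....                        ┃
       ┃       ........   ######       ┃
       ┃               ........#  #    ┃
━━━━━━━┃                  ##........   ┃
r      ┃                  ##........   ┃
───────┃                  ##........   ┃
ample.c┃                  ##........   ┃
ample.c┃                ##  ........   ┃
ample.c┃              ##    ........   ┃
ample.c┃            ##      ........   ┃
ample.c┃          ##        ........   ┃
ample.c┃        ##          ........   ┃


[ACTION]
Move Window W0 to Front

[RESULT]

                                        
       ┏━━━━━━━━━━━━━━━━━━━━━━━━━━━━━━━┓
       ┃ DrawingCanvas                 ┃
       ┠───────────────────────────────┨
       ┃+ .....                        ┃
       ┃       ........   ######       ┃
       ┃               ........#  #    ┃
━━━━━━━━━━━━━━━━━┓        ##........   ┃
r                ┃        ##........   ┃
─────────────────┨        ##........   ┃
ample.com,New Yo▲┃        ##........   ┃
ample.com,Sydney░┃      ##  ........   ┃
ample.com,New Yo█┃    ##    ........   ┃
ample.com,Paris,░┃  ##      ........   ┃
ample.com,New Yo░┃##        ........   ┃
ample.com,Paris,░┃          ........   ┃


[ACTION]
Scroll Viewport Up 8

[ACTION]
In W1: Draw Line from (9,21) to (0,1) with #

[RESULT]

                                        
       ┏━━━━━━━━━━━━━━━━━━━━━━━━━━━━━━━┓
       ┃ DrawingCanvas                 ┃
       ┠───────────────────────────────┨
       ┃+##....                        ┃
       ┃   ##  ........   ######       ┃
       ┃     ##        ........#  #    ┃
━━━━━━━━━━━━━━━━━┓        ##........   ┃
r                ┃#       ##........   ┃
─────────────────┨ ###    ##........   ┃
ample.com,New Yo▲┃    ##  ##........   ┃
ample.com,Sydney░┃      ##  ........   ┃
ample.com,New Yo█┃    ##  ##........   ┃
ample.com,Paris,░┃  ##      ##......   ┃
ample.com,New Yo░┃##        ........   ┃
ample.com,Paris,░┃          ........   ┃


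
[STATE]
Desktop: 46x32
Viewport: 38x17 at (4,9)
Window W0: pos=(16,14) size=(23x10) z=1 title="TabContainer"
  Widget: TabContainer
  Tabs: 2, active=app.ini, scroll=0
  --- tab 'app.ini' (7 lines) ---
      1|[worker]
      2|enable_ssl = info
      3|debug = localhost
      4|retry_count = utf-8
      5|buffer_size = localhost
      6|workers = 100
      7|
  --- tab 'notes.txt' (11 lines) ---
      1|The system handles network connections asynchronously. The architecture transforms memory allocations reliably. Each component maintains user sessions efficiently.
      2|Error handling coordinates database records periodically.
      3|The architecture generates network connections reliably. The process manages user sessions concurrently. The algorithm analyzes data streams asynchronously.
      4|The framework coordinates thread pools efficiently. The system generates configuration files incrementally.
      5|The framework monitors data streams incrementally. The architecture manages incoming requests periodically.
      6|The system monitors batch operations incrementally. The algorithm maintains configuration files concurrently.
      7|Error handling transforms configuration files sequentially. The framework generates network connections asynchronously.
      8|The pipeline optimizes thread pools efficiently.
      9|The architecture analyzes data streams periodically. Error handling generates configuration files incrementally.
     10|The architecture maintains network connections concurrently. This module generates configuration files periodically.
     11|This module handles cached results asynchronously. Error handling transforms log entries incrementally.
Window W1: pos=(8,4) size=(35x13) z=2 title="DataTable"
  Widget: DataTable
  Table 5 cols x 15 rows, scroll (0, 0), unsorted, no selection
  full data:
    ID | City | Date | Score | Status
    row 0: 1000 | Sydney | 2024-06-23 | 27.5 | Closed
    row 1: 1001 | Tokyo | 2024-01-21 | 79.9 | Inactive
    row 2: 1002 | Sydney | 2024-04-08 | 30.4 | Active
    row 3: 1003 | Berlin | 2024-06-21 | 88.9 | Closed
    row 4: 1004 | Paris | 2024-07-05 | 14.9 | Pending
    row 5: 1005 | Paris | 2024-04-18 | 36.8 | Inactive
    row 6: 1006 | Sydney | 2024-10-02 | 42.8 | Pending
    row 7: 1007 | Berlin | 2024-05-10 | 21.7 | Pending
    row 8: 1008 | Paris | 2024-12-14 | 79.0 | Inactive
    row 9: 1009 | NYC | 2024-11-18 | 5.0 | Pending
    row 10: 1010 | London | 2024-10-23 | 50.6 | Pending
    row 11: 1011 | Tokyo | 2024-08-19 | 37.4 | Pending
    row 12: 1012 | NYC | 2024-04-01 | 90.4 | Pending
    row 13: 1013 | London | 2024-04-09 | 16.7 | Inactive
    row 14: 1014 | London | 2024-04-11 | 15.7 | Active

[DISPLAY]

    ┃1000│Sydney│2024-06-23│27.5 │Clos
    ┃1001│Tokyo │2024-01-21│79.9 │Inac
    ┃1002│Sydney│2024-04-08│30.4 │Acti
    ┃1003│Berlin│2024-06-21│88.9 │Clos
    ┃1004│Paris │2024-07-05│14.9 │Pend
    ┃1005│Paris │2024-04-18│36.8 │Inac
    ┃1006│Sydney│2024-10-02│42.8 │Pend
    ┗━━━━━━━━━━━━━━━━━━━━━━━━━━━━━━━━━
            ┃[app.ini]│ notes.txt ┃   
            ┃─────────────────────┃   
            ┃[worker]             ┃   
            ┃enable_ssl = info    ┃   
            ┃debug = localhost    ┃   
            ┃retry_count = utf-8  ┃   
            ┗━━━━━━━━━━━━━━━━━━━━━┛   
                                      
                                      


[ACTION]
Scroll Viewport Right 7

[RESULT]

┃1000│Sydney│2024-06-23│27.5 │Clos┃   
┃1001│Tokyo │2024-01-21│79.9 │Inac┃   
┃1002│Sydney│2024-04-08│30.4 │Acti┃   
┃1003│Berlin│2024-06-21│88.9 │Clos┃   
┃1004│Paris │2024-07-05│14.9 │Pend┃   
┃1005│Paris │2024-04-18│36.8 │Inac┃   
┃1006│Sydney│2024-10-02│42.8 │Pend┃   
┗━━━━━━━━━━━━━━━━━━━━━━━━━━━━━━━━━┛   
        ┃[app.ini]│ notes.txt ┃       
        ┃─────────────────────┃       
        ┃[worker]             ┃       
        ┃enable_ssl = info    ┃       
        ┃debug = localhost    ┃       
        ┃retry_count = utf-8  ┃       
        ┗━━━━━━━━━━━━━━━━━━━━━┛       
                                      
                                      


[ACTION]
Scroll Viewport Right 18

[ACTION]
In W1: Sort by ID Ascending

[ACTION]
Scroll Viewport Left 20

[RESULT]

        ┃1000│Sydney│2024-06-23│27.5 │
        ┃1001│Tokyo │2024-01-21│79.9 │
        ┃1002│Sydney│2024-04-08│30.4 │
        ┃1003│Berlin│2024-06-21│88.9 │
        ┃1004│Paris │2024-07-05│14.9 │
        ┃1005│Paris │2024-04-18│36.8 │
        ┃1006│Sydney│2024-10-02│42.8 │
        ┗━━━━━━━━━━━━━━━━━━━━━━━━━━━━━
                ┃[app.ini]│ notes.txt 
                ┃─────────────────────
                ┃[worker]             
                ┃enable_ssl = info    
                ┃debug = localhost    
                ┃retry_count = utf-8  
                ┗━━━━━━━━━━━━━━━━━━━━━
                                      
                                      


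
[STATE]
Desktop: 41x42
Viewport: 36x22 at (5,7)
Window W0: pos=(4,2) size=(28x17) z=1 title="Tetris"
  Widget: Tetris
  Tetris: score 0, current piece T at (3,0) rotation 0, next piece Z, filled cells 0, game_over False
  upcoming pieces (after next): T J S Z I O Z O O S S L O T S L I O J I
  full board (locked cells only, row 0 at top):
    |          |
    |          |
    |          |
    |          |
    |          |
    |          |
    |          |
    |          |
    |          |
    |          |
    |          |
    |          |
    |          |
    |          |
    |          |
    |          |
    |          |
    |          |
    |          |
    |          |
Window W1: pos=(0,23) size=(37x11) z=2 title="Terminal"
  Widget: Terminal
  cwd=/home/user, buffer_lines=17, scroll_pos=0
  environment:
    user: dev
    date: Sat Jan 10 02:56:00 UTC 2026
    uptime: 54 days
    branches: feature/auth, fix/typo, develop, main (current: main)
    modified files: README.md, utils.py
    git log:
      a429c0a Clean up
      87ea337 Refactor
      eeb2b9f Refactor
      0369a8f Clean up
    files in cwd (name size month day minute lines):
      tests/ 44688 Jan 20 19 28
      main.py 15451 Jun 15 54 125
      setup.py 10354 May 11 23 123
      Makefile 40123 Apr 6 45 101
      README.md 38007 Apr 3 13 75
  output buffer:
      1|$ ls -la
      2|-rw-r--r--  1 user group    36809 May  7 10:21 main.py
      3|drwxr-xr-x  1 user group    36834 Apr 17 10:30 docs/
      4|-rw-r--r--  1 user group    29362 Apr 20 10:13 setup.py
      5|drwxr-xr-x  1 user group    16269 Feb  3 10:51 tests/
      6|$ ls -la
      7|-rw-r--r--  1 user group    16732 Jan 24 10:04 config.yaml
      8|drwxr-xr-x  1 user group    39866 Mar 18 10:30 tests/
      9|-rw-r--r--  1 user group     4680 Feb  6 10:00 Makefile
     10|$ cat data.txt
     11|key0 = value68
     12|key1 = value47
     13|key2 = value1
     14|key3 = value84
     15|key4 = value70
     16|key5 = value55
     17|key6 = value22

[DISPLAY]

          │ ▓▓            ┃         
          │               ┃         
          │               ┃         
          │               ┃         
          │Score:         ┃         
          │0              ┃         
          │               ┃         
          │               ┃         
          │               ┃         
          │               ┃         
          │               ┃         
━━━━━━━━━━━━━━━━━━━━━━━━━━┛         
                                    
                                    
                                    
                                    
━━━━━━━━━━━━━━━━━━━━━━━━━━━━━━━┓    
minal                          ┃    
───────────────────────────────┨    
 -la                           ┃    
r--r--  1 user group    36809 M┃    
r-xr-x  1 user group    36834 A┃    


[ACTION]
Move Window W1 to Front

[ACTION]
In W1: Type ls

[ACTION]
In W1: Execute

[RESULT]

          │ ▓▓            ┃         
          │               ┃         
          │               ┃         
          │               ┃         
          │Score:         ┃         
          │0              ┃         
          │               ┃         
          │               ┃         
          │               ┃         
          │               ┃         
          │               ┃         
━━━━━━━━━━━━━━━━━━━━━━━━━━┛         
                                    
                                    
                                    
                                    
━━━━━━━━━━━━━━━━━━━━━━━━━━━━━━━┓    
minal                          ┃    
───────────────────────────────┨    
 = value84                     ┃    
 = value70                     ┃    
 = value55                     ┃    


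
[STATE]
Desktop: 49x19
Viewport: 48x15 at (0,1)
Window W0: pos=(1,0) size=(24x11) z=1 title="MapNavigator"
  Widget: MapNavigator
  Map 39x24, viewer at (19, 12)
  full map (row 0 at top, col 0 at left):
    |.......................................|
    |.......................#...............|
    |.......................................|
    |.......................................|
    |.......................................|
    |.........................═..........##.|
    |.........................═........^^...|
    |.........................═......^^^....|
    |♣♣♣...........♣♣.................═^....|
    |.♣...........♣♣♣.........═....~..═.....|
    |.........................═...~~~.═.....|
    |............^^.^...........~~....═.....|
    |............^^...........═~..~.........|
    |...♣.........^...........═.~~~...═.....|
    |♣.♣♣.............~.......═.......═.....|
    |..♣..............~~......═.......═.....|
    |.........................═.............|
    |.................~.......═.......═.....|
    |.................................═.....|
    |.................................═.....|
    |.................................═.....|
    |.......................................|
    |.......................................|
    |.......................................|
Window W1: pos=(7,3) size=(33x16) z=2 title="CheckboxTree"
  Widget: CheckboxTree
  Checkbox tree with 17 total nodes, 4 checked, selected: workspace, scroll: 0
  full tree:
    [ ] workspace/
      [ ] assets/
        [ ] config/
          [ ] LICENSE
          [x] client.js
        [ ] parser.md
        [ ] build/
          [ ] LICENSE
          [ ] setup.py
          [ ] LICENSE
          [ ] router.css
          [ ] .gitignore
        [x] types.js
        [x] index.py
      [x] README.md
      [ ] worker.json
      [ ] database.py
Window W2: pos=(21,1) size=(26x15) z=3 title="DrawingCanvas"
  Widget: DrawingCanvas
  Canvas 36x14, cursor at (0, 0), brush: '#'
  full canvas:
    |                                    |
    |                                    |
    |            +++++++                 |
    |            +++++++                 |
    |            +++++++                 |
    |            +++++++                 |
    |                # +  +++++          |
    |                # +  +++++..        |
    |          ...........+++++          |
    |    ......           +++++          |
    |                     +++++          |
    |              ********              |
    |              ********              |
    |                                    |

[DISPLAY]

 ┃ MapNavigator      ┏━━━━━━━━━━━━━━━━━━━━━━━━┓ 
 ┠───────────────────┃ DrawingCanvas          ┃ 
 ┃.....┏━━━━━━━━━━━━━┠────────────────────────┨ 
 ┃.....┃ CheckboxTree┃+                       ┃ 
 ┃....^┠─────────────┃                        ┃ 
 ┃....^┃>[-] workspac┃            +++++++     ┃ 
 ┃.....┃   [-] assets┃            +++++++     ┃ 
 ┃.....┃     [-] conf┃            +++++++     ┃ 
 ┃.....┃       [ ] LI┃            +++++++     ┃ 
 ┗━━━━━┃       [x] cl┃                # +  +++┃ 
       ┃     [ ] pars┃                # +  +++┃ 
       ┃     [ ] buil┃          ...........+++┃ 
       ┃       [ ] LI┃    ......           +++┃ 
       ┃       [ ] se┃                     +++┃ 
       ┃       [ ] LI┗━━━━━━━━━━━━━━━━━━━━━━━━┛ 


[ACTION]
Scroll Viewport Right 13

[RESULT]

┃ MapNavigator      ┏━━━━━━━━━━━━━━━━━━━━━━━━┓  
┠───────────────────┃ DrawingCanvas          ┃  
┃.....┏━━━━━━━━━━━━━┠────────────────────────┨  
┃.....┃ CheckboxTree┃+                       ┃  
┃....^┠─────────────┃                        ┃  
┃....^┃>[-] workspac┃            +++++++     ┃  
┃.....┃   [-] assets┃            +++++++     ┃  
┃.....┃     [-] conf┃            +++++++     ┃  
┃.....┃       [ ] LI┃            +++++++     ┃  
┗━━━━━┃       [x] cl┃                # +  +++┃  
      ┃     [ ] pars┃                # +  +++┃  
      ┃     [ ] buil┃          ...........+++┃  
      ┃       [ ] LI┃    ......           +++┃  
      ┃       [ ] se┃                     +++┃  
      ┃       [ ] LI┗━━━━━━━━━━━━━━━━━━━━━━━━┛  


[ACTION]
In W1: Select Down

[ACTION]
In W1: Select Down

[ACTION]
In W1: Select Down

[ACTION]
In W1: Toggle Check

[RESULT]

┃ MapNavigator      ┏━━━━━━━━━━━━━━━━━━━━━━━━┓  
┠───────────────────┃ DrawingCanvas          ┃  
┃.....┏━━━━━━━━━━━━━┠────────────────────────┨  
┃.....┃ CheckboxTree┃+                       ┃  
┃....^┠─────────────┃                        ┃  
┃....^┃ [-] workspac┃            +++++++     ┃  
┃.....┃   [-] assets┃            +++++++     ┃  
┃.....┃     [x] conf┃            +++++++     ┃  
┃.....┃>      [x] LI┃            +++++++     ┃  
┗━━━━━┃       [x] cl┃                # +  +++┃  
      ┃     [ ] pars┃                # +  +++┃  
      ┃     [ ] buil┃          ...........+++┃  
      ┃       [ ] LI┃    ......           +++┃  
      ┃       [ ] se┃                     +++┃  
      ┃       [ ] LI┗━━━━━━━━━━━━━━━━━━━━━━━━┛  


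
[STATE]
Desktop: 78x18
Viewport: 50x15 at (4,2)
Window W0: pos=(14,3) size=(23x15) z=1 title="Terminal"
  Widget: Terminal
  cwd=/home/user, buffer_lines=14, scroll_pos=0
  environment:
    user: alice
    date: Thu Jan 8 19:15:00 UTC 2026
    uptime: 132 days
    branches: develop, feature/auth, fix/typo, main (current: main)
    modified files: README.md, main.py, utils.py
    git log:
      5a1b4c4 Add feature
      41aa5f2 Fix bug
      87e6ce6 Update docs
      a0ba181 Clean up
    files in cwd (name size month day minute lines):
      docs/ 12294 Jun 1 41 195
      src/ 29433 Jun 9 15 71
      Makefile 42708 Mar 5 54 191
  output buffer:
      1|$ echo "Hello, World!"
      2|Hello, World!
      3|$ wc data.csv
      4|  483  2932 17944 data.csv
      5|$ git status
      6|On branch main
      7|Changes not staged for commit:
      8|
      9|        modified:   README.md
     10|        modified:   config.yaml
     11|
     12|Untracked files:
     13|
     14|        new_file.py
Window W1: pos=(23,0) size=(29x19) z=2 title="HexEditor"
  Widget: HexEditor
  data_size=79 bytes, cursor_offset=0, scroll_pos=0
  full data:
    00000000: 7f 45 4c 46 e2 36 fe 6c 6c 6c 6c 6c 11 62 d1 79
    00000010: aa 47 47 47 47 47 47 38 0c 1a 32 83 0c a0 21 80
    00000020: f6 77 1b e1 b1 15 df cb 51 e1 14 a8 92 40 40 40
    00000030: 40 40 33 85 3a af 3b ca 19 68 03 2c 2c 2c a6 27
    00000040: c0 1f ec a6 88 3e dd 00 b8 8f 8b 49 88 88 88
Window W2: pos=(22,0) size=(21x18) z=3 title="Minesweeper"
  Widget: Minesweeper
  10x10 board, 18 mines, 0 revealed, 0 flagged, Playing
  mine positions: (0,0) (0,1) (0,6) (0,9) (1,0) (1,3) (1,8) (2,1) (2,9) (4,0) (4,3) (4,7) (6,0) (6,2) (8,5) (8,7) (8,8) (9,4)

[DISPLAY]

                  ┠───────────────────┨────────┨  
          ┏━━━━━━━┃■■■■■■■■■■         ┃46 e2 36┃  
          ┃ Termin┃■■■■■■■■■■         ┃47 47 47┃  
          ┠───────┃■■■■■■■■■■         ┃e1 b1 15┃  
          ┃$ echo ┃■■■■■■■■■■         ┃85 3a af┃  
          ┃Hello, ┃■■■■■■■■■■         ┃a6 88 3e┃  
          ┃$ wc da┃■■■■■■■■■■         ┃        ┃  
          ┃  483  ┃■■■■■■■■■■         ┃        ┃  
          ┃$ git s┃■■■■■■■■■■         ┃        ┃  
          ┃On bran┃■■■■■■■■■■         ┃        ┃  
          ┃Changes┃■■■■■■■■■■         ┃        ┃  
          ┃       ┃                   ┃        ┃  
          ┃       ┃                   ┃        ┃  
          ┃       ┃                   ┃        ┃  
          ┃       ┃                   ┃        ┃  


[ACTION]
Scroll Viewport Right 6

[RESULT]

            ┠───────────────────┨────────┨        
    ┏━━━━━━━┃■■■■■■■■■■         ┃46 e2 36┃        
    ┃ Termin┃■■■■■■■■■■         ┃47 47 47┃        
    ┠───────┃■■■■■■■■■■         ┃e1 b1 15┃        
    ┃$ echo ┃■■■■■■■■■■         ┃85 3a af┃        
    ┃Hello, ┃■■■■■■■■■■         ┃a6 88 3e┃        
    ┃$ wc da┃■■■■■■■■■■         ┃        ┃        
    ┃  483  ┃■■■■■■■■■■         ┃        ┃        
    ┃$ git s┃■■■■■■■■■■         ┃        ┃        
    ┃On bran┃■■■■■■■■■■         ┃        ┃        
    ┃Changes┃■■■■■■■■■■         ┃        ┃        
    ┃       ┃                   ┃        ┃        
    ┃       ┃                   ┃        ┃        
    ┃       ┃                   ┃        ┃        
    ┃       ┃                   ┃        ┃        


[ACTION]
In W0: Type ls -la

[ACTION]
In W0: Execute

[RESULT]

            ┠───────────────────┨────────┨        
    ┏━━━━━━━┃■■■■■■■■■■         ┃46 e2 36┃        
    ┃ Termin┃■■■■■■■■■■         ┃47 47 47┃        
    ┠───────┃■■■■■■■■■■         ┃e1 b1 15┃        
    ┃       ┃■■■■■■■■■■         ┃85 3a af┃        
    ┃       ┃■■■■■■■■■■         ┃a6 88 3e┃        
    ┃       ┃■■■■■■■■■■         ┃        ┃        
    ┃Untrack┃■■■■■■■■■■         ┃        ┃        
    ┃       ┃■■■■■■■■■■         ┃        ┃        
    ┃       ┃■■■■■■■■■■         ┃        ┃        
    ┃$ ls -l┃■■■■■■■■■■         ┃        ┃        
    ┃drwxr-x┃                   ┃        ┃        
    ┃drwxr-x┃                   ┃        ┃        
    ┃-rw-r--┃                   ┃        ┃        
    ┃$ █    ┃                   ┃        ┃        


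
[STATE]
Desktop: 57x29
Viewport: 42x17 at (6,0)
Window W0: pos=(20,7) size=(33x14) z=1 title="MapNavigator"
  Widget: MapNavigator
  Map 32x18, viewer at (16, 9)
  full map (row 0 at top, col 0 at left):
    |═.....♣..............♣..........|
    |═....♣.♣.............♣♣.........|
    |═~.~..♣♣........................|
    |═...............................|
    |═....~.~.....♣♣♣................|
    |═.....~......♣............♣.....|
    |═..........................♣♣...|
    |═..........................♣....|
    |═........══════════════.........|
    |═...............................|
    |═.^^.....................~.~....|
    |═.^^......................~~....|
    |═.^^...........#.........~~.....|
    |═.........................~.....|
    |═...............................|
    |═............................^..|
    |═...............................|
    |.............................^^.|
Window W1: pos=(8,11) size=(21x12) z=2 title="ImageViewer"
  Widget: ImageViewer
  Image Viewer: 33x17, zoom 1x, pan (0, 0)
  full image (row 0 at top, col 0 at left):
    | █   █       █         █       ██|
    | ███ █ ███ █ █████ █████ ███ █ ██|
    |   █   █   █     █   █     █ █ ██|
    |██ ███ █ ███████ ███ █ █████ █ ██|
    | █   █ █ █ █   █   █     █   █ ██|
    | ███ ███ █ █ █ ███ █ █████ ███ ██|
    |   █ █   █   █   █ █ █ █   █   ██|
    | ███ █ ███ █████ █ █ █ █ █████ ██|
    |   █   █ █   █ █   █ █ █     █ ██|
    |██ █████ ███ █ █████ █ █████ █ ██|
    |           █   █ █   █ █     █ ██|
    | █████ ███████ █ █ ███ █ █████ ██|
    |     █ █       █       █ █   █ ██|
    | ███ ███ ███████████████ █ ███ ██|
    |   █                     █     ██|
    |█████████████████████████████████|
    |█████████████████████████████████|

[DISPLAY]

                                          
                                          
                                          
                                          
                                          
                                          
                                          
              ┏━━━━━━━━━━━━━━━━━━━━━━━━━━━
              ┃ MapNavigator              
              ┠───────────────────────────
              ┃....~.~.....♣♣♣............
  ┏━━━━━━━━━━━━━━━━━━━┓....♣............♣.
  ┃ ImageViewer       ┃..................♣
  ┠───────────────────┨..................♣
  ┃ █   █       █     ┃══════════════.....
  ┃ ███ █ ███ █ █████ ┃.......@...........
  ┃   █   █   █     █ ┃................~.~


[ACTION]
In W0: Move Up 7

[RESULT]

                                          
                                          
                                          
                                          
                                          
                                          
                                          
              ┏━━━━━━━━━━━━━━━━━━━━━━━━━━━
              ┃ MapNavigator              
              ┠───────────────────────────
              ┃                           
  ┏━━━━━━━━━━━━━━━━━━━┓                   
  ┃ ImageViewer       ┃                   
  ┠───────────────────┨............♣......
  ┃ █   █       █     ┃............♣♣.....
  ┃ ███ █ ███ █ █████ ┃.......@...........
  ┃   █   █   █     █ ┃...................


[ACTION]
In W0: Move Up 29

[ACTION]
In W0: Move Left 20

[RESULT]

                                          
                                          
                                          
                                          
                                          
                                          
                                          
              ┏━━━━━━━━━━━━━━━━━━━━━━━━━━━
              ┃ MapNavigator              
              ┠───────────────────────────
              ┃                           
  ┏━━━━━━━━━━━━━━━━━━━┓                   
  ┃ ImageViewer       ┃                   
  ┠───────────────────┨                   
  ┃ █   █       █     ┃                   
  ┃ ███ █ ███ █ █████ ┃       @.....♣.....
  ┃   █   █   █     █ ┃       ═....♣.♣....
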